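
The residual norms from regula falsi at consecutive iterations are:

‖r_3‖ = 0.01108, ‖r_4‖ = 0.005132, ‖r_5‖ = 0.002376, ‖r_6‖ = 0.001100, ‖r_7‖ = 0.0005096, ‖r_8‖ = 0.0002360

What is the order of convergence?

Consecutive ratios: ‖r_8‖/‖r_7‖ = 0.0002360/0.0005096 = 0.463108, ‖r_7‖/‖r_6‖ = 0.0005096/0.001100 = 0.463273.
p ≈ ln(0.463108)/ln(0.463273) = -0.7698/-0.7694 ≈ 1.00.
So the convergence is linear (order 1).

1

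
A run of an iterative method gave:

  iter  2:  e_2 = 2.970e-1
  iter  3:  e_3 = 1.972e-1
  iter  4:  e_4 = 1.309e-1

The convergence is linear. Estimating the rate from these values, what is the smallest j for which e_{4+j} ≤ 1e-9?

46

Rate ρ ≈ e_4/e_3 = 1.309e-1/1.972e-1 = 0.6638.
After j more steps, e_{4+j} ≈ 1.309e-1·ρ^j; need ρ^j ≤ 1e-9/1.309e-1 = 7.63942e-09.
j ≥ ln(7.63942e-09)/ln(0.6638) = -18.6899/-0.40977 = 45.611.
So 46 more iterations are needed.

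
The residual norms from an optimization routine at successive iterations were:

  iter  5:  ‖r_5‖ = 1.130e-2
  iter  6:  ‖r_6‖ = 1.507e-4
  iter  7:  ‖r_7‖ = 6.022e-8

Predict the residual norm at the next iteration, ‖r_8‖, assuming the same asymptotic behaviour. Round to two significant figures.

First estimate the order: p ≈ ln(‖r_7‖/‖r_6‖) / ln(‖r_6‖/‖r_5‖) = ln(6.022e-8/1.507e-4)/ln(1.507e-4/1.130e-2) = ln(0.000399602)/ln(0.0133363) ≈ 1.8125.
Then ‖r_8‖ ≈ ‖r_7‖·(‖r_7‖/‖r_6‖)^p = 6.022e-8·(0.000399602)^1.8125 = 6.022e-8·6.92548e-07 ≈ 4.171e-14.

4.2e-14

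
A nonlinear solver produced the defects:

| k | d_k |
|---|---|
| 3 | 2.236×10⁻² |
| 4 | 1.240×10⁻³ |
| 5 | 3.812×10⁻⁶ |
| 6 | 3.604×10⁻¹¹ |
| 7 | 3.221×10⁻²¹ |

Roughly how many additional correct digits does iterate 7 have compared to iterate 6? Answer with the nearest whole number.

Digits gained ≈ log₁₀(d_6/d_7) = log₁₀(3.604×10⁻¹¹/3.221×10⁻²¹) = log₁₀(1.11891e+10) ≈ 10.049.

10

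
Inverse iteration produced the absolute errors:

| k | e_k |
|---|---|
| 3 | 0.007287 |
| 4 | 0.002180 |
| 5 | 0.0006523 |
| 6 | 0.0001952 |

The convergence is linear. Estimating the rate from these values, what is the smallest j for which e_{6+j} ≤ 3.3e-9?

10

Rate ρ ≈ e_6/e_5 = 0.0001952/0.0006523 = 0.2992.
After j more steps, e_{6+j} ≈ 0.0001952·ρ^j; need ρ^j ≤ 3.3e-9/0.0001952 = 1.69057e-05.
j ≥ ln(1.69057e-05)/ln(0.2992) = -10.9879/-1.20664 = 9.106.
So 10 more iterations are needed.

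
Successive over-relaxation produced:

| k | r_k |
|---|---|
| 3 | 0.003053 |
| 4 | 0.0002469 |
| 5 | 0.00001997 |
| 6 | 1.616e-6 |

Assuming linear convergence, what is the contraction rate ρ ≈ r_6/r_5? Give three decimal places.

0.081

ρ ≈ r_6/r_5 = 1.616e-6/0.00001997 = 0.08092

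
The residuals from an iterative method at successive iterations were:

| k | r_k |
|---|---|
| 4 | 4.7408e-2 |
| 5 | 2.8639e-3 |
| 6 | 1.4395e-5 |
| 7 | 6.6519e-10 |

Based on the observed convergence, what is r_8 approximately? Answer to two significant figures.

First estimate the order: p ≈ ln(r_7/r_6) / ln(r_6/r_5) = ln(6.6519e-10/1.4395e-5)/ln(1.4395e-5/2.8639e-3) = ln(4.62098e-05)/ln(0.00502636) ≈ 1.8859.
Then r_8 ≈ r_7·(r_7/r_6)^p = 6.6519e-10·(4.62098e-05)^1.8859 = 6.6519e-10·6.66994e-09 ≈ 4.437e-18.

4.4e-18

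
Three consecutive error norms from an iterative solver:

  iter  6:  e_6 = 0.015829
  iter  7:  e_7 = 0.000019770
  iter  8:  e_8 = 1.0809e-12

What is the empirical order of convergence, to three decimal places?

p ≈ ln(e_8/e_7) / ln(e_7/e_6)
  = ln(1.0809e-12/0.000019770) / ln(0.000019770/0.015829)
  = ln(5.46737e-08) / ln(0.00124897)
  = -16.721883 / -6.685436 ≈ 2.501240

2.501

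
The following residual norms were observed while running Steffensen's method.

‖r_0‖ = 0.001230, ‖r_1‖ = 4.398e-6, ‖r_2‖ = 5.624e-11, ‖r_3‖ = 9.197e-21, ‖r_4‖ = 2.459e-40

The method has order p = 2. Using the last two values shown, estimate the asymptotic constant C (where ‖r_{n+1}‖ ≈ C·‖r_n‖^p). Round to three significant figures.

C ≈ ‖r_4‖ / ‖r_3‖^2
  = 2.459e-40 / (9.197e-21)^2
  = 2.459e-40 / 8.45848e-41 ≈ 2.9071

2.91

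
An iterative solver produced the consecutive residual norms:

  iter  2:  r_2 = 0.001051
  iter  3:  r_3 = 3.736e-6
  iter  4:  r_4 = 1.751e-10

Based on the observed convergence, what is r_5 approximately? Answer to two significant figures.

First estimate the order: p ≈ ln(r_4/r_3) / ln(r_3/r_2) = ln(1.751e-10/3.736e-6)/ln(3.736e-6/0.001051) = ln(4.68683e-05)/ln(0.00355471) ≈ 1.7676.
Then r_5 ≈ r_4·(r_4/r_3)^p = 1.751e-10·(4.68683e-05)^1.7676 = 1.751e-10·2.22765e-08 ≈ 3.901e-18.

3.9e-18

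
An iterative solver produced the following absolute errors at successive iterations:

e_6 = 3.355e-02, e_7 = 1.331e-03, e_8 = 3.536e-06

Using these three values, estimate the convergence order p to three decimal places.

1.838

p ≈ ln(e_8/e_7) / ln(e_7/e_6)
  = ln(3.536e-06/1.331e-03) / ln(1.331e-03/3.355e-02)
  = ln(0.00265665) / ln(0.0396721)
  = -5.930689 / -3.227107 ≈ 1.837773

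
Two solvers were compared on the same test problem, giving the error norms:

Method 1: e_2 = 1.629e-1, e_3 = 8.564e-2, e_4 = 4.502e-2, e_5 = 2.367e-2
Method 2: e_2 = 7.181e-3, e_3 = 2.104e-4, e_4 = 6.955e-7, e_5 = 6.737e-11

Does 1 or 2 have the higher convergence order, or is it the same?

Method 1: p ≈ ln(2.367e-2/4.502e-2)/ln(4.502e-2/8.564e-2) ≈ 1.00.
Method 2: p ≈ ln(6.737e-11/6.955e-7)/ln(6.955e-7/2.104e-4) ≈ 1.62.
Method 2 has the higher order (≈1.6 vs ≈1.0).

2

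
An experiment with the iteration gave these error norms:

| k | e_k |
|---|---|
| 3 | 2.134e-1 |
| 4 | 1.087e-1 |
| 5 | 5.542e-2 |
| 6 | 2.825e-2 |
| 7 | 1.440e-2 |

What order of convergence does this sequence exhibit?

Consecutive ratios: e_7/e_6 = 1.440e-2/2.825e-2 = 0.509735, e_6/e_5 = 2.825e-2/5.542e-2 = 0.509744.
p ≈ ln(0.509735)/ln(0.509744) = -0.6739/-0.6738 ≈ 1.00.
So the convergence is linear (order 1).

1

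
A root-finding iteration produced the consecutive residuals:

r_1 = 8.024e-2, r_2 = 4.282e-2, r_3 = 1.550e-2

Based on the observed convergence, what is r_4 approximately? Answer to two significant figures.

3.0e-3

First estimate the order: p ≈ ln(r_3/r_2) / ln(r_2/r_1) = ln(1.550e-2/4.282e-2)/ln(4.282e-2/8.024e-2) = ln(0.36198)/ln(0.533649) ≈ 1.6181.
Then r_4 ≈ r_3·(r_3/r_2)^p = 1.550e-2·(0.36198)^1.6181 = 1.550e-2·0.193156 ≈ 0.002994.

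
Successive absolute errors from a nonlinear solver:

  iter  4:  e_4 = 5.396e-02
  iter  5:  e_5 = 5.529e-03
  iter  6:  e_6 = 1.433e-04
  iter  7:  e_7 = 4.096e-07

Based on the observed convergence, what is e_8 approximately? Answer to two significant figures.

First estimate the order: p ≈ ln(e_7/e_6) / ln(e_6/e_5) = ln(4.096e-07/1.433e-04)/ln(1.433e-04/5.529e-03) = ln(0.00285834)/ln(0.0259179) ≈ 1.6036.
Then e_8 ≈ e_7·(e_7/e_6)^p = 4.096e-07·(0.00285834)^1.6036 = 4.096e-07·8.3296e-05 ≈ 3.412e-11.

3.4e-11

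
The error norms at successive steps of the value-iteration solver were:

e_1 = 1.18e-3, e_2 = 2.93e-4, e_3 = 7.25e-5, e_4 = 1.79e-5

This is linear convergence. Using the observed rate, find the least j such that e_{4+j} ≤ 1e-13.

Rate ρ ≈ e_4/e_3 = 1.79e-5/7.25e-5 = 0.2469.
After j more steps, e_{4+j} ≈ 1.79e-5·ρ^j; need ρ^j ≤ 1e-13/1.79e-5 = 5.58659e-09.
j ≥ ln(5.58659e-09)/ln(0.2469) = -19.0029/-1.39877 = 13.585.
So 14 more iterations are needed.

14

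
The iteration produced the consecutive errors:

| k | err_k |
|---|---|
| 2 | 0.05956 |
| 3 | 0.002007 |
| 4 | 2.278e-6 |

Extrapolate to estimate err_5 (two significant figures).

First estimate the order: p ≈ ln(err_4/err_3) / ln(err_3/err_2) = ln(2.278e-6/0.002007)/ln(0.002007/0.05956) = ln(0.00113503)/ln(0.0336971) ≈ 2.0001.
Then err_5 ≈ err_4·(err_4/err_3)^p = 2.278e-6·(0.00113503)^2.0001 = 2.278e-6·1.28742e-06 ≈ 2.933e-12.

2.9e-12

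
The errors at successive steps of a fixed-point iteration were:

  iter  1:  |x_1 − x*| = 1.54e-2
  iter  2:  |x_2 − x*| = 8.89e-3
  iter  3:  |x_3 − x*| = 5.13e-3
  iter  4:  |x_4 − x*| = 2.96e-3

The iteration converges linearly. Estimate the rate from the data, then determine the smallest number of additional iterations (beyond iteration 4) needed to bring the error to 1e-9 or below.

28

Rate ρ ≈ |x_4 − x*|/|x_3 − x*| = 2.96e-3/5.13e-3 = 0.5770.
After j more steps, |x_{4+j} − x*| ≈ 2.96e-3·ρ^j; need ρ^j ≤ 1e-9/2.96e-3 = 3.37838e-07.
j ≥ ln(3.37838e-07)/ln(0.5770) = -14.9007/-0.54991 = 27.097.
So 28 more iterations are needed.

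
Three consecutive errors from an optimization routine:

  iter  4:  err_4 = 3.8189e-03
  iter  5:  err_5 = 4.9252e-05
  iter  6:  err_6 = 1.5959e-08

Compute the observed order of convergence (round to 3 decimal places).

1.847

p ≈ ln(err_6/err_5) / ln(err_5/err_4)
  = ln(1.5959e-08/4.9252e-05) / ln(4.9252e-05/3.8189e-03)
  = ln(0.000324027) / ln(0.0128969)
  = -8.034684 / -4.350768 ≈ 1.846728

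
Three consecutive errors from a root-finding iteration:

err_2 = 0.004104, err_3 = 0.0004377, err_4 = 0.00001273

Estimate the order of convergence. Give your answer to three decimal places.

p ≈ ln(err_4/err_3) / ln(err_3/err_2)
  = ln(0.00001273/0.0004377) / ln(0.0004377/0.004104)
  = ln(0.0290838) / ln(0.106652)
  = -3.537574 / -2.238184 ≈ 1.580555

1.581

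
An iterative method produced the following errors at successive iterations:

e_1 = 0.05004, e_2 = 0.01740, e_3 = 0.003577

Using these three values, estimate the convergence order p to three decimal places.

p ≈ ln(e_3/e_2) / ln(e_2/e_1)
  = ln(0.003577/0.01740) / ln(0.01740/0.05004)
  = ln(0.205575) / ln(0.347722)
  = -1.581944 / -1.056352 ≈ 1.497554

1.498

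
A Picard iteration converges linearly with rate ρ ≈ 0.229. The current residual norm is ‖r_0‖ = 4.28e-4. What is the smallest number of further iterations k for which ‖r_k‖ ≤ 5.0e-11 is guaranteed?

11

After k steps, ‖r_k‖ ≈ 4.28e-4·0.229^k.
Need 0.229^k ≤ 5.0e-11/4.28e-4 = 1.16822e-07.
k ≥ ln(1.16822e-07)/ln(0.229) = -15.9626/-1.47403 = 10.829.
Smallest integer k = 11.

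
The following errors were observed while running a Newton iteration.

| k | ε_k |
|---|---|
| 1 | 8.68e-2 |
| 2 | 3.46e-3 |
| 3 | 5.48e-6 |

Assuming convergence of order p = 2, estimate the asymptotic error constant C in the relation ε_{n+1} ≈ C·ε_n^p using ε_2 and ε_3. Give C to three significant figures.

C ≈ ε_3 / ε_2^2
  = 5.48e-6 / (3.46e-3)^2
  = 5.48e-6 / 1.19716e-05 ≈ 0.45775

0.458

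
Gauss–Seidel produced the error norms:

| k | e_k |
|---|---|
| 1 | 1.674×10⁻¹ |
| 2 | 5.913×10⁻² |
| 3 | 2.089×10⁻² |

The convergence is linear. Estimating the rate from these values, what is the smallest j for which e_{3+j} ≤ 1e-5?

Rate ρ ≈ e_3/e_2 = 2.089×10⁻²/5.913×10⁻² = 0.3533.
After j more steps, e_{3+j} ≈ 2.089×10⁻²·ρ^j; need ρ^j ≤ 1e-5/2.089×10⁻² = 0.000478698.
j ≥ ln(0.000478698)/ln(0.3533) = -7.6444/-1.04044 = 7.347.
So 8 more iterations are needed.

8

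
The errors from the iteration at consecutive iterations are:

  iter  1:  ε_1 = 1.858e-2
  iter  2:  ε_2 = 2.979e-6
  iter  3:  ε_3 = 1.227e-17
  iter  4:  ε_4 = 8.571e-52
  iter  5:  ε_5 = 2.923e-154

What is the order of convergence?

3

Consecutive ratios: ε_5/ε_4 = 2.923e-154/8.571e-52 = 3.41034e-103, ε_4/ε_3 = 8.571e-52/1.227e-17 = 6.98533e-35.
p ≈ ln(3.41034e-103)/ln(6.98533e-35) = -235.9395/-78.6467 ≈ 3.00.
So the convergence is cubic (order 3).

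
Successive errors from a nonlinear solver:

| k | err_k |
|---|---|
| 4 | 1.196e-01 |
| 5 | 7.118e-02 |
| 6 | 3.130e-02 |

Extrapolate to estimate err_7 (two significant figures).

First estimate the order: p ≈ ln(err_6/err_5) / ln(err_5/err_4) = ln(3.130e-02/7.118e-02)/ln(7.118e-02/1.196e-01) = ln(0.43973)/ln(0.595151) ≈ 1.5832.
Then err_7 ≈ err_6·(err_6/err_5)^p = 3.130e-02·(0.43973)^1.5832 = 3.130e-02·0.272328 ≈ 0.008524.

8.5e-3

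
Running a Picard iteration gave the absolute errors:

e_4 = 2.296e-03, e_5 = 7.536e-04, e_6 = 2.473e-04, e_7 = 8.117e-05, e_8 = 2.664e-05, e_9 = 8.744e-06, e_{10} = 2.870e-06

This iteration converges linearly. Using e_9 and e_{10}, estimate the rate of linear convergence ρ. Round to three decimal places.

0.328

ρ ≈ e_{10}/e_9 = 2.870e-06/8.744e-06 = 0.32823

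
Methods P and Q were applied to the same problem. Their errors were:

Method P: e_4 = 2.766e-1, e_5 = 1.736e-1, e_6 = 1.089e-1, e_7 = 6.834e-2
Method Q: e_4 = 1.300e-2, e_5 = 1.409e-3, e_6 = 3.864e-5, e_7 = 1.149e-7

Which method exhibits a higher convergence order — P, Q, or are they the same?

Method P: p ≈ ln(6.834e-2/1.089e-1)/ln(1.089e-1/1.736e-1) ≈ 1.00.
Method Q: p ≈ ln(1.149e-7/3.864e-5)/ln(3.864e-5/1.409e-3) ≈ 1.62.
Method Q has the higher order (≈1.6 vs ≈1.0).

Q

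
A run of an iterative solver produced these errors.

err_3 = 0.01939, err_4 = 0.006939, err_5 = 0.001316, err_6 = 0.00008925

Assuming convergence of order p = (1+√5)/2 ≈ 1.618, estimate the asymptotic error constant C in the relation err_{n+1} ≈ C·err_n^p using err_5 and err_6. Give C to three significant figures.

4.09

C ≈ err_6 / err_5^1.618
  = 0.00008925 / (0.001316)^1.618
  = 0.00008925 / 2.18251e-05 ≈ 4.0893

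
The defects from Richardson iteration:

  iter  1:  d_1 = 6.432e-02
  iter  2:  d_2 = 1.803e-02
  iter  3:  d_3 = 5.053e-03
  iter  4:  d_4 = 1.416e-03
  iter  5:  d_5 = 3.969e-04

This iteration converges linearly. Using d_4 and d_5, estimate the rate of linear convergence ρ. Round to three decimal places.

ρ ≈ d_5/d_4 = 3.969e-04/1.416e-03 = 0.28030

0.280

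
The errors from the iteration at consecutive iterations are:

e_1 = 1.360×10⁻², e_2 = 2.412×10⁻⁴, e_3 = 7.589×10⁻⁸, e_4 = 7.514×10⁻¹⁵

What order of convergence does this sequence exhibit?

2

Consecutive ratios: e_4/e_3 = 7.514×10⁻¹⁵/7.589×10⁻⁸ = 9.90117e-08, e_3/e_2 = 7.589×10⁻⁸/2.412×10⁻⁴ = 0.000314635.
p ≈ ln(9.90117e-08)/ln(0.000314635) = -16.1280/-8.0641 ≈ 2.00.
So the convergence is quadratic (order 2).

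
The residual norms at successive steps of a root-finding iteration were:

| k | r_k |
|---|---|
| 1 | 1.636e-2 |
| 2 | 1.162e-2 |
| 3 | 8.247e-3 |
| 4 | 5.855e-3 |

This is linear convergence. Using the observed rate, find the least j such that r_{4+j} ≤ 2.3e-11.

57

Rate ρ ≈ r_4/r_3 = 5.855e-3/8.247e-3 = 0.7100.
After j more steps, r_{4+j} ≈ 5.855e-3·ρ^j; need ρ^j ≤ 2.3e-11/5.855e-3 = 3.92827e-09.
j ≥ ln(3.92827e-09)/ln(0.7100) = -19.3551/-0.34249 = 56.513.
So 57 more iterations are needed.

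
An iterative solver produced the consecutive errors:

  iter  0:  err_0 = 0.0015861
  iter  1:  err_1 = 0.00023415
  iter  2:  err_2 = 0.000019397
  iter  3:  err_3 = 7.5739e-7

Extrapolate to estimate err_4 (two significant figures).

1.1e-8

First estimate the order: p ≈ ln(err_3/err_2) / ln(err_2/err_1) = ln(7.5739e-7/0.000019397)/ln(0.000019397/0.00023415) = ln(0.0390468)/ln(0.0828401) ≈ 1.3020.
Then err_4 ≈ err_3·(err_3/err_2)^p = 7.5739e-7·(0.0390468)^1.3020 = 7.5739e-7·0.0146637 ≈ 1.111e-08.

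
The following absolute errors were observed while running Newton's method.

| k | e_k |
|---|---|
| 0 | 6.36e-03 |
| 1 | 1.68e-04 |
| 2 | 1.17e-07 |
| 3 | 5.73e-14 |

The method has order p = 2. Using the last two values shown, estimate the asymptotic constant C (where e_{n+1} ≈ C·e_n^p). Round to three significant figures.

C ≈ e_3 / e_2^2
  = 5.73e-14 / (1.17e-07)^2
  = 5.73e-14 / 1.3689e-14 ≈ 4.1858

4.19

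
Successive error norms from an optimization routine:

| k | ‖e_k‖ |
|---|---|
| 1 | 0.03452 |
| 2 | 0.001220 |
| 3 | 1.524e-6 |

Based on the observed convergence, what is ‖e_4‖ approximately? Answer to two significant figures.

2.4e-12

First estimate the order: p ≈ ln(‖e_3‖/‖e_2‖) / ln(‖e_2‖/‖e_1‖) = ln(1.524e-6/0.001220)/ln(0.001220/0.03452) = ln(0.00124918)/ln(0.0353418) ≈ 2.0000.
Then ‖e_4‖ ≈ ‖e_3‖·(‖e_3‖/‖e_2‖)^p = 1.524e-6·(0.00124918)^2.0000 = 1.524e-6·1.56045e-06 ≈ 2.378e-12.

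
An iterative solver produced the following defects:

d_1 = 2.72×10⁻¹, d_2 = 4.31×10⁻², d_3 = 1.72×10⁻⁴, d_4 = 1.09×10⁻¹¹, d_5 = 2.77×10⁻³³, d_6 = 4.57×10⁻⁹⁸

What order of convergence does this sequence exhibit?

3

Consecutive ratios: d_6/d_5 = 4.57×10⁻⁹⁸/2.77×10⁻³³ = 1.64982e-65, d_5/d_4 = 2.77×10⁻³³/1.09×10⁻¹¹ = 2.54128e-22.
p ≈ ln(1.64982e-65)/ln(2.54128e-22) = -149.1674/-49.7242 ≈ 3.00.
So the convergence is cubic (order 3).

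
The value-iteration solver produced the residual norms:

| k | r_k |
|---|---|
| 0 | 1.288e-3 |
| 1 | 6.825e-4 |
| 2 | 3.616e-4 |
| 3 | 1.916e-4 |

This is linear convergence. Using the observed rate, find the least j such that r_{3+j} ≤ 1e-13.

34

Rate ρ ≈ r_3/r_2 = 1.916e-4/3.616e-4 = 0.5299.
After j more steps, r_{3+j} ≈ 1.916e-4·ρ^j; need ρ^j ≤ 1e-13/1.916e-4 = 5.21921e-10.
j ≥ ln(5.21921e-10)/ln(0.5299) = -21.3735/-0.63507 = 33.655.
So 34 more iterations are needed.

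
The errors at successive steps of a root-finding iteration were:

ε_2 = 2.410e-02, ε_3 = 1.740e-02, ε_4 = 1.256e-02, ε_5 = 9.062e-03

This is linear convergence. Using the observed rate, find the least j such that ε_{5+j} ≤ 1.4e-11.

63

Rate ρ ≈ ε_5/ε_4 = 9.062e-03/1.256e-02 = 0.7215.
After j more steps, ε_{5+j} ≈ 9.062e-03·ρ^j; need ρ^j ≤ 1.4e-11/9.062e-03 = 1.54491e-09.
j ≥ ln(1.54491e-09)/ln(0.7215) = -20.2883/-0.32642 = 62.154.
So 63 more iterations are needed.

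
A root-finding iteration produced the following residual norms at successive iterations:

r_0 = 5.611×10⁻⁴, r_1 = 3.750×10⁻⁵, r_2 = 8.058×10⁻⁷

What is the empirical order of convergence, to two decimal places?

1.42

p ≈ ln(r_2/r_1) / ln(r_1/r_0)
  = ln(8.058×10⁻⁷/3.750×10⁻⁵) / ln(3.750×10⁻⁵/5.611×10⁻⁴)
  = ln(0.021488) / ln(0.066833)
  = -3.84026 / -2.70556 ≈ 1.41940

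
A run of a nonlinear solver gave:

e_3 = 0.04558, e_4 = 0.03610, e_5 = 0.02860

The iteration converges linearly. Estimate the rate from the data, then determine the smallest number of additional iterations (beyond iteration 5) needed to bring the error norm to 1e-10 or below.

84

Rate ρ ≈ e_5/e_4 = 0.02860/0.03610 = 0.7922.
After j more steps, e_{5+j} ≈ 0.02860·ρ^j; need ρ^j ≤ 1e-10/0.02860 = 3.4965e-09.
j ≥ ln(3.4965e-09)/ln(0.7922) = -19.4715/-0.23294 = 83.590.
So 84 more iterations are needed.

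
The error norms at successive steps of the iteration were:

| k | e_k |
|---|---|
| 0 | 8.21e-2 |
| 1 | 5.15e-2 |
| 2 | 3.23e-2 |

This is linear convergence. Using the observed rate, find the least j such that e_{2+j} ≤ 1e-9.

Rate ρ ≈ e_2/e_1 = 3.23e-2/5.15e-2 = 0.6272.
After j more steps, e_{2+j} ≈ 3.23e-2·ρ^j; need ρ^j ≤ 1e-9/3.23e-2 = 3.09598e-08.
j ≥ ln(3.09598e-08)/ln(0.6272) = -17.2906/-0.46649 = 37.065.
So 38 more iterations are needed.

38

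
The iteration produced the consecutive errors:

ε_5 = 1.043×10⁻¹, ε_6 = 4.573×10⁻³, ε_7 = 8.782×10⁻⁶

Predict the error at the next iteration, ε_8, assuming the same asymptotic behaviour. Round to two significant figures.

First estimate the order: p ≈ ln(ε_7/ε_6) / ln(ε_6/ε_5) = ln(8.782×10⁻⁶/4.573×10⁻³)/ln(4.573×10⁻³/1.043×10⁻¹) = ln(0.0019204)/ln(0.0438447) ≈ 2.0003.
Then ε_8 ≈ ε_7·(ε_7/ε_6)^p = 8.782×10⁻⁶·(0.0019204)^2.0003 = 8.782×10⁻⁶·3.68102e-06 ≈ 3.233e-11.

3.2e-11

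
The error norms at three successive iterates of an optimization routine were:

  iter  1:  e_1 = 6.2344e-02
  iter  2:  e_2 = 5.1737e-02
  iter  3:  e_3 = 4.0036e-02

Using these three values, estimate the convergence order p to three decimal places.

p ≈ ln(e_3/e_2) / ln(e_2/e_1)
  = ln(4.0036e-02/5.1737e-02) / ln(5.1737e-02/6.2344e-02)
  = ln(0.773837) / ln(0.829863)
  = -0.256394 / -0.186495 ≈ 1.374804

1.375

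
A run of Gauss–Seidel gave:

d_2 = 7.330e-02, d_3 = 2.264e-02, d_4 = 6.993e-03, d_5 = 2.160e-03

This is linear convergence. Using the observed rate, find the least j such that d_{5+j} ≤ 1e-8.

Rate ρ ≈ d_5/d_4 = 2.160e-03/6.993e-03 = 0.3089.
After j more steps, d_{5+j} ≈ 2.160e-03·ρ^j; need ρ^j ≤ 1e-8/2.160e-03 = 4.62963e-06.
j ≥ ln(4.62963e-06)/ln(0.3089) = -12.2830/-1.17474 = 10.456.
So 11 more iterations are needed.

11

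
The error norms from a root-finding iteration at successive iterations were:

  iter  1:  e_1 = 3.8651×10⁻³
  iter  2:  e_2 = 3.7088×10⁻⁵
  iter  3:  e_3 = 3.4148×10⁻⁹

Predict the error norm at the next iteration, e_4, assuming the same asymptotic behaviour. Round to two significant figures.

First estimate the order: p ≈ ln(e_3/e_2) / ln(e_2/e_1) = ln(3.4148×10⁻⁹/3.7088×10⁻⁵)/ln(3.7088×10⁻⁵/3.8651×10⁻³) = ln(9.20729e-05)/ln(0.00959561) ≈ 2.0000.
Then e_4 ≈ e_3·(e_3/e_2)^p = 3.4148×10⁻⁹·(9.20729e-05)^2.0000 = 3.4148×10⁻⁹·8.47742e-09 ≈ 2.895e-17.

2.9e-17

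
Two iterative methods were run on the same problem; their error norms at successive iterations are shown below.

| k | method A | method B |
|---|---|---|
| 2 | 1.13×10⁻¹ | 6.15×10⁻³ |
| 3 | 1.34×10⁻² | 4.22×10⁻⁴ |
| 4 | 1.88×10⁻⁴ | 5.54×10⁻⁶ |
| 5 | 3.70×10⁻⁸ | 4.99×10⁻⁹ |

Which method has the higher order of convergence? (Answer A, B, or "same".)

A

Method A: p ≈ ln(3.70×10⁻⁸/1.88×10⁻⁴)/ln(1.88×10⁻⁴/1.34×10⁻²) ≈ 2.00.
Method B: p ≈ ln(4.99×10⁻⁹/5.54×10⁻⁶)/ln(5.54×10⁻⁶/4.22×10⁻⁴) ≈ 1.62.
Method A has the higher order (≈2.0 vs ≈1.6).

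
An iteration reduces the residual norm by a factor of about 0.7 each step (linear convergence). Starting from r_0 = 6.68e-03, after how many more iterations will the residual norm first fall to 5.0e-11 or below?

53

After k steps, r_k ≈ 6.68e-03·0.7^k.
Need 0.7^k ≤ 5.0e-11/6.68e-03 = 7.48503e-09.
k ≥ ln(7.48503e-09)/ln(0.7) = -18.7104/-0.35667 = 52.459.
Smallest integer k = 53.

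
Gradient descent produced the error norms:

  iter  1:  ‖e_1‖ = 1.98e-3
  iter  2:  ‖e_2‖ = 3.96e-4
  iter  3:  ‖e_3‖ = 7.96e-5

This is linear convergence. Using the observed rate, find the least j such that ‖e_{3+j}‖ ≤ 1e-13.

13

Rate ρ ≈ ‖e_3‖/‖e_2‖ = 7.96e-5/3.96e-4 = 0.2010.
After j more steps, ‖e_{3+j}‖ ≈ 7.96e-5·ρ^j; need ρ^j ≤ 1e-13/7.96e-5 = 1.25628e-09.
j ≥ ln(1.25628e-09)/ln(0.2010) = -20.4951/-1.60445 = 12.774.
So 13 more iterations are needed.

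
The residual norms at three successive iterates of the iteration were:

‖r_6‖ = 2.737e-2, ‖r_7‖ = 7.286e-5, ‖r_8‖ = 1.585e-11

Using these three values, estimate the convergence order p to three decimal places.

2.588

p ≈ ln(‖r_8‖/‖r_7‖) / ln(‖r_7‖/‖r_6‖)
  = ln(1.585e-11/7.286e-5) / ln(7.286e-5/2.737e-2)
  = ln(2.1754e-07) / ln(0.00266204)
  = -15.340883 / -5.928663 ≈ 2.587579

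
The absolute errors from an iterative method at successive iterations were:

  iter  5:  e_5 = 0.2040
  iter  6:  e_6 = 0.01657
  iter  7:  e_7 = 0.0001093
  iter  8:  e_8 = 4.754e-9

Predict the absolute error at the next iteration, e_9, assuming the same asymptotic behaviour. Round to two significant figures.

9.0e-18

First estimate the order: p ≈ ln(e_8/e_7) / ln(e_7/e_6) = ln(4.754e-9/0.0001093)/ln(0.0001093/0.01657) = ln(4.3495e-05)/ln(0.00659626) ≈ 2.0001.
Then e_9 ≈ e_8·(e_8/e_7)^p = 4.754e-9·(4.3495e-05)^2.0001 = 4.754e-9·1.88992e-09 ≈ 8.985e-18.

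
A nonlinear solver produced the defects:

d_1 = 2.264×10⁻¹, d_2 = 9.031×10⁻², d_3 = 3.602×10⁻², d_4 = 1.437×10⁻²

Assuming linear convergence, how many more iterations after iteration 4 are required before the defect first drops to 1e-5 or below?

Rate ρ ≈ d_4/d_3 = 1.437×10⁻²/3.602×10⁻² = 0.3989.
After j more steps, d_{4+j} ≈ 1.437×10⁻²·ρ^j; need ρ^j ≤ 1e-5/1.437×10⁻² = 0.000695894.
j ≥ ln(0.000695894)/ln(0.3989) = -7.2703/-0.91904 = 7.911.
So 8 more iterations are needed.

8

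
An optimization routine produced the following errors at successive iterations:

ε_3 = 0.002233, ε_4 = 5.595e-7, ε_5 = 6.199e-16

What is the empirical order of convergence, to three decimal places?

2.487

p ≈ ln(ε_5/ε_4) / ln(ε_4/ε_3)
  = ln(6.199e-16/5.595e-7) / ln(5.595e-7/0.002233)
  = ln(1.10795e-09) / ln(0.00025056)
  = -20.620754 / -8.291812 ≈ 2.486882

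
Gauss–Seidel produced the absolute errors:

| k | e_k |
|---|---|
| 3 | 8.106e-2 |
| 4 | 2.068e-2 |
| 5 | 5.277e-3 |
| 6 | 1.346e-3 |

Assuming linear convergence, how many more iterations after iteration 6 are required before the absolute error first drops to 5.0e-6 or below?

Rate ρ ≈ e_6/e_5 = 1.346e-3/5.277e-3 = 0.2551.
After j more steps, e_{6+j} ≈ 1.346e-3·ρ^j; need ρ^j ≤ 5.0e-6/1.346e-3 = 0.00371471.
j ≥ ln(0.00371471)/ln(0.2551) = -5.5955/-1.36610 = 4.096.
So 5 more iterations are needed.

5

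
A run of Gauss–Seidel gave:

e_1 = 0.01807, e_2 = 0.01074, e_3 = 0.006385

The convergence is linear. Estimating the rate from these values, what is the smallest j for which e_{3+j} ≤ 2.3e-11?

38

Rate ρ ≈ e_3/e_2 = 0.006385/0.01074 = 0.5945.
After j more steps, e_{3+j} ≈ 0.006385·ρ^j; need ρ^j ≤ 2.3e-11/0.006385 = 3.60219e-09.
j ≥ ln(3.60219e-09)/ln(0.5945) = -19.4417/-0.52003 = 37.386.
So 38 more iterations are needed.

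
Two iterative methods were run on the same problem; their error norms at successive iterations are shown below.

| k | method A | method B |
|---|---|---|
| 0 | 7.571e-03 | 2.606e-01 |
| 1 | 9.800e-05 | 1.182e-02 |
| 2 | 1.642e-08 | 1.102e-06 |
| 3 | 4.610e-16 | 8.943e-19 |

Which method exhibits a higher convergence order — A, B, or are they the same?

B

Method A: p ≈ ln(4.610e-16/1.642e-08)/ln(1.642e-08/9.800e-05) ≈ 2.00.
Method B: p ≈ ln(8.943e-19/1.102e-06)/ln(1.102e-06/1.182e-02) ≈ 3.00.
Method B has the higher order (≈3.0 vs ≈2.0).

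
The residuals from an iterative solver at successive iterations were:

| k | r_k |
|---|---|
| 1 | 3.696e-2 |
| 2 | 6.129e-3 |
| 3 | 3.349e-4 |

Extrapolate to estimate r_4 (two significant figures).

3.0e-6

First estimate the order: p ≈ ln(r_3/r_2) / ln(r_2/r_1) = ln(3.349e-4/6.129e-3)/ln(6.129e-3/3.696e-2) = ln(0.0546419)/ln(0.165828) ≈ 1.6178.
Then r_4 ≈ r_3·(r_3/r_2)^p = 3.349e-4·(0.0546419)^1.6178 = 3.349e-4·0.00906921 ≈ 3.037e-06.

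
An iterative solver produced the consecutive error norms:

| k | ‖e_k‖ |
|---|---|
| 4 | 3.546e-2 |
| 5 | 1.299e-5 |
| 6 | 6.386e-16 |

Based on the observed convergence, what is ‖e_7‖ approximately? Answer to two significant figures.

First estimate the order: p ≈ ln(‖e_6‖/‖e_5‖) / ln(‖e_5‖/‖e_4‖) = ln(6.386e-16/1.299e-5)/ln(1.299e-5/3.546e-2) = ln(4.91609e-11)/ln(0.000366328) ≈ 3.0000.
Then ‖e_7‖ ≈ ‖e_6‖·(‖e_6‖/‖e_5‖)^p = 6.386e-16·(4.91609e-11)^3.0000 = 6.386e-16·1.18812e-31 ≈ 7.587e-47.

7.6e-47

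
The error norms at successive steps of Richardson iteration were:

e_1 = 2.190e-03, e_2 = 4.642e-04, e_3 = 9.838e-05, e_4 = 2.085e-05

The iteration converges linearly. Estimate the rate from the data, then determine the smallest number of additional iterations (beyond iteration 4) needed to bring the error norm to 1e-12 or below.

11

Rate ρ ≈ e_4/e_3 = 2.085e-05/9.838e-05 = 0.2119.
After j more steps, e_{4+j} ≈ 2.085e-05·ρ^j; need ρ^j ≤ 1e-12/2.085e-05 = 4.79616e-08.
j ≥ ln(4.79616e-08)/ln(0.2119) = -16.8529/-1.55164 = 10.861.
So 11 more iterations are needed.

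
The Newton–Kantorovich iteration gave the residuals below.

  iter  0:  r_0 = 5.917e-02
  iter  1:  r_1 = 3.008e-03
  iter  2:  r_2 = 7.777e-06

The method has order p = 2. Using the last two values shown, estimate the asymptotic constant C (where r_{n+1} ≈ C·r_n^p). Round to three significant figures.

0.860

C ≈ r_2 / r_1^2
  = 7.777e-06 / (3.008e-03)^2
  = 7.777e-06 / 9.04806e-06 ≈ 0.85952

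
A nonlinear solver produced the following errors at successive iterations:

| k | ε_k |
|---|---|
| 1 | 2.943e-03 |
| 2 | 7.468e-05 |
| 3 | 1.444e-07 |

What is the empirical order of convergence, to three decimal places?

1.701

p ≈ ln(ε_3/ε_2) / ln(ε_2/ε_1)
  = ln(1.444e-07/7.468e-05) / ln(7.468e-05/2.943e-03)
  = ln(0.00193358) / ln(0.0253755)
  = -6.248382 / -3.673971 ≈ 1.700716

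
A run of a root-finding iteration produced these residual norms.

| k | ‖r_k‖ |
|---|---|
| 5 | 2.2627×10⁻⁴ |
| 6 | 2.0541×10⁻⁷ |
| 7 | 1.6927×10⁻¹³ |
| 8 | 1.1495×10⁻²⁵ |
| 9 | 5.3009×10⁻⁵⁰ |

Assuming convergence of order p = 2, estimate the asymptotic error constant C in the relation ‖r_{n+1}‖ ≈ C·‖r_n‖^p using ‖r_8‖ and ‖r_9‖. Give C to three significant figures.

4.01

C ≈ ‖r_9‖ / ‖r_8‖^2
  = 5.3009×10⁻⁵⁰ / (1.1495×10⁻²⁵)^2
  = 5.3009×10⁻⁵⁰ / 1.32135e-50 ≈ 4.0117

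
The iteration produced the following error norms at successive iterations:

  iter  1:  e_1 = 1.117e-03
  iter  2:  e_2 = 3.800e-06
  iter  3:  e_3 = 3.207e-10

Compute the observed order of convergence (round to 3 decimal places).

1.650

p ≈ ln(e_3/e_2) / ln(e_2/e_1)
  = ln(3.207e-10/3.800e-06) / ln(3.800e-06/1.117e-03)
  = ln(8.43947e-05) / ln(0.00340197)
  = -9.380006 / -5.683401 ≈ 1.650421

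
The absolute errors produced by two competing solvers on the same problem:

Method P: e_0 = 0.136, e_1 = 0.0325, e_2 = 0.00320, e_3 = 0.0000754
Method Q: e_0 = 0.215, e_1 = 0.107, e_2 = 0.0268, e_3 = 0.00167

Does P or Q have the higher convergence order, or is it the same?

Method P: p ≈ ln(0.0000754/0.00320)/ln(0.00320/0.0325) ≈ 1.62.
Method Q: p ≈ ln(0.00167/0.0268)/ln(0.0268/0.107) ≈ 2.00.
Method Q has the higher order (≈2.0 vs ≈1.6).

Q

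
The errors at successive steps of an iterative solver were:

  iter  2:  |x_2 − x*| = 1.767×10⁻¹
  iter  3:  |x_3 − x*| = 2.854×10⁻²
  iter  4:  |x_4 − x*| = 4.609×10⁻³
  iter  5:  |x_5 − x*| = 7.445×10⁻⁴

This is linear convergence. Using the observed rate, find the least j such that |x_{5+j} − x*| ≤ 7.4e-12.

Rate ρ ≈ |x_5 − x*|/|x_4 − x*| = 7.445×10⁻⁴/4.609×10⁻³ = 0.1615.
After j more steps, |x_{5+j} − x*| ≈ 7.445×10⁻⁴·ρ^j; need ρ^j ≤ 7.4e-12/7.445×10⁻⁴ = 9.93956e-09.
j ≥ ln(9.93956e-09)/ln(0.1615) = -18.4267/-1.82325 = 10.107.
So 11 more iterations are needed.

11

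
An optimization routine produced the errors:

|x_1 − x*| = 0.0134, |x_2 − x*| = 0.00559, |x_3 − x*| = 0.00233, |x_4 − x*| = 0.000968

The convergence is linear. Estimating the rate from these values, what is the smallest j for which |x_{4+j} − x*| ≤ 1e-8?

14

Rate ρ ≈ |x_4 − x*|/|x_3 − x*| = 0.000968/0.00233 = 0.4155.
After j more steps, |x_{4+j} − x*| ≈ 0.000968·ρ^j; need ρ^j ≤ 1e-8/0.000968 = 1.03306e-05.
j ≥ ln(1.03306e-05)/ln(0.4155) = -11.4804/-0.87827 = 13.072.
So 14 more iterations are needed.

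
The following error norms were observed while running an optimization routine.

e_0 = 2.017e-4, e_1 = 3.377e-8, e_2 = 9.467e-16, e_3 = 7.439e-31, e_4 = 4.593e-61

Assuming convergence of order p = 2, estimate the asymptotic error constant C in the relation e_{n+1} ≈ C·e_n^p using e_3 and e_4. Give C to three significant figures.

C ≈ e_4 / e_3^2
  = 4.593e-61 / (7.439e-31)^2
  = 4.593e-61 / 5.53387e-61 ≈ 0.82998

0.830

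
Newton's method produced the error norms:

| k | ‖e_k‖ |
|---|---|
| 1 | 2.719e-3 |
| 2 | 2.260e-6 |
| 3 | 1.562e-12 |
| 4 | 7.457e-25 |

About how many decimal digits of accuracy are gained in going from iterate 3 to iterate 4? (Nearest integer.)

Digits gained ≈ log₁₀(‖e_3‖/‖e_4‖) = log₁₀(1.562e-12/7.457e-25) = log₁₀(2.09468e+12) ≈ 12.321.

12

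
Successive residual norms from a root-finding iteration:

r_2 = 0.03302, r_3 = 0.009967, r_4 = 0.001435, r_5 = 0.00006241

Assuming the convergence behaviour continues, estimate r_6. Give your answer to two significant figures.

First estimate the order: p ≈ ln(r_5/r_4) / ln(r_4/r_3) = ln(0.00006241/0.001435)/ln(0.001435/0.009967) = ln(0.0434913)/ln(0.143975) ≈ 1.6177.
Then r_6 ≈ r_5·(r_5/r_4)^p = 0.00006241·(0.0434913)^1.6177 = 0.00006241·0.0062711 ≈ 3.914e-07.

3.9e-7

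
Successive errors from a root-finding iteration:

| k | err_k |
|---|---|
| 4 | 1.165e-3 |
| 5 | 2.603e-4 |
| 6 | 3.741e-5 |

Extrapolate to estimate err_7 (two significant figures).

First estimate the order: p ≈ ln(err_6/err_5) / ln(err_5/err_4) = ln(3.741e-5/2.603e-4)/ln(2.603e-4/1.165e-3) = ln(0.143719)/ln(0.223433) ≈ 1.2944.
Then err_7 ≈ err_6·(err_6/err_5)^p = 3.741e-5·(0.143719)^1.2944 = 3.741e-5·0.081187 ≈ 3.037e-06.

3.0e-6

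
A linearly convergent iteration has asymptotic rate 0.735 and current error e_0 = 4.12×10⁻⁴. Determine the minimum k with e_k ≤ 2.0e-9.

After k steps, e_k ≈ 4.12×10⁻⁴·0.735^k.
Need 0.735^k ≤ 2.0e-9/4.12×10⁻⁴ = 4.85437e-06.
k ≥ ln(4.85437e-06)/ln(0.735) = -12.2356/-0.30788 = 39.741.
Smallest integer k = 40.

40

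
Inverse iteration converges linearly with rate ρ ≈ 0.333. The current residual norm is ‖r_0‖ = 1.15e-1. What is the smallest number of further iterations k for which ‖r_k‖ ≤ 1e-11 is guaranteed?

After k steps, ‖r_k‖ ≈ 1.15e-1·0.333^k.
Need 0.333^k ≤ 1e-11/1.15e-1 = 8.69565e-11.
k ≥ ln(8.69565e-11)/ln(0.333) = -23.1656/-1.09961 = 21.067.
Smallest integer k = 22.

22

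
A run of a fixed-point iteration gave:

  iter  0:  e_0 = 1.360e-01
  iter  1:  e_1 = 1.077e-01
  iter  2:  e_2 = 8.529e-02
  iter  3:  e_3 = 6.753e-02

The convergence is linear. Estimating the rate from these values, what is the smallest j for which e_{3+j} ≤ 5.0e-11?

Rate ρ ≈ e_3/e_2 = 6.753e-02/8.529e-02 = 0.7918.
After j more steps, e_{3+j} ≈ 6.753e-02·ρ^j; need ρ^j ≤ 5.0e-11/6.753e-02 = 7.40412e-10.
j ≥ ln(7.40412e-10)/ln(0.7918) = -21.0238/-0.23345 = 90.057.
So 91 more iterations are needed.

91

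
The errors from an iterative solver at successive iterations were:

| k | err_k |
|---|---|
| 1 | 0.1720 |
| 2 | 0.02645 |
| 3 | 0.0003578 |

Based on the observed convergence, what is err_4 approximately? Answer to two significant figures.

First estimate the order: p ≈ ln(err_3/err_2) / ln(err_2/err_1) = ln(0.0003578/0.02645)/ln(0.02645/0.1720) = ln(0.0135274)/ln(0.153779) ≈ 2.2983.
Then err_4 ≈ err_3·(err_3/err_2)^p = 0.0003578·(0.0135274)^2.2983 = 0.0003578·5.06956e-05 ≈ 1.814e-08.

1.8e-8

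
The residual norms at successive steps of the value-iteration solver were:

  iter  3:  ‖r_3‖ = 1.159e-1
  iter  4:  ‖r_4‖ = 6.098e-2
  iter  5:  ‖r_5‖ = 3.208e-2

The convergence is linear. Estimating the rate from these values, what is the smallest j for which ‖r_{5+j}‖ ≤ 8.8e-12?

Rate ρ ≈ ‖r_5‖/‖r_4‖ = 3.208e-2/6.098e-2 = 0.5261.
After j more steps, ‖r_{5+j}‖ ≈ 3.208e-2·ρ^j; need ρ^j ≤ 8.8e-12/3.208e-2 = 2.74314e-10.
j ≥ ln(2.74314e-10)/ln(0.5261) = -22.0167/-0.64226 = 34.280.
So 35 more iterations are needed.

35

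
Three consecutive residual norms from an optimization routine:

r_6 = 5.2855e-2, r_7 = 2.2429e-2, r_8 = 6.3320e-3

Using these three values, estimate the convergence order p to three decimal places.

1.475

p ≈ ln(r_8/r_7) / ln(r_7/r_6)
  = ln(6.3320e-3/2.2429e-2) / ln(2.2429e-2/5.2855e-2)
  = ln(0.282313) / ln(0.42435)
  = -1.264739 / -0.857197 ≈ 1.475436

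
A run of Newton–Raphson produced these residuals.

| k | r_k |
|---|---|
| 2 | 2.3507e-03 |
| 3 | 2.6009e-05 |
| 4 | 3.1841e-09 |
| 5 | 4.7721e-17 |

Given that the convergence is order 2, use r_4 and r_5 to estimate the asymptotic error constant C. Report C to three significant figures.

4.71

C ≈ r_5 / r_4^2
  = 4.7721e-17 / (3.1841e-09)^2
  = 4.7721e-17 / 1.01385e-17 ≈ 4.7069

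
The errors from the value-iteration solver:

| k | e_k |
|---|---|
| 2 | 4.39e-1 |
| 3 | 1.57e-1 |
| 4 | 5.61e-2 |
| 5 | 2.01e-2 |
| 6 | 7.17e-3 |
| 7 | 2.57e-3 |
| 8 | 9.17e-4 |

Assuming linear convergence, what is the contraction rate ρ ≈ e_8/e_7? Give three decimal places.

0.357

ρ ≈ e_8/e_7 = 9.17e-4/2.57e-3 = 0.35681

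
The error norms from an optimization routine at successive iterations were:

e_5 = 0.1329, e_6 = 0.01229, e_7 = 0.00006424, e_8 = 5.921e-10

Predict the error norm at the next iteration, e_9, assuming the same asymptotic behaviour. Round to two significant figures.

4.6e-21

First estimate the order: p ≈ ln(e_8/e_7) / ln(e_7/e_6) = ln(5.921e-10/0.00006424)/ln(0.00006424/0.01229) = ln(9.217e-06)/ln(0.00522701) ≈ 2.2068.
Then e_9 ≈ e_8·(e_8/e_7)^p = 5.921e-10·(9.217e-06)^2.2068 = 5.921e-10·7.72425e-12 ≈ 4.574e-21.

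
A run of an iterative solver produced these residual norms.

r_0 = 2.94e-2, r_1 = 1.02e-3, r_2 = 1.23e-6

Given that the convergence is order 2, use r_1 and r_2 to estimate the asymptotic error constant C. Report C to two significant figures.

1.2

C ≈ r_2 / r_1^2
  = 1.23e-6 / (1.02e-3)^2
  = 1.23e-6 / 1.0404e-06 ≈ 1.1822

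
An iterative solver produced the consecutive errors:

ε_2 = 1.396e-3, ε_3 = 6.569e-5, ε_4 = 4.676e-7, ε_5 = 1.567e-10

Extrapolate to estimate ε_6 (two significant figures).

3.7e-16

First estimate the order: p ≈ ln(ε_5/ε_4) / ln(ε_4/ε_3) = ln(1.567e-10/4.676e-7)/ln(4.676e-7/6.569e-5) = ln(0.000335115)/ln(0.00711828) ≈ 1.6180.
Then ε_6 ≈ ε_5·(ε_5/ε_4)^p = 1.567e-10·(0.000335115)^1.6180 = 1.567e-10·2.38651e-06 ≈ 3.74e-16.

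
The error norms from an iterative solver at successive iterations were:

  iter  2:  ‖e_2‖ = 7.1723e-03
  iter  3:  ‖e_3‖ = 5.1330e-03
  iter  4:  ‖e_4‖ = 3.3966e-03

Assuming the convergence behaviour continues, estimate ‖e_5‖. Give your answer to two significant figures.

First estimate the order: p ≈ ln(‖e_4‖/‖e_3‖) / ln(‖e_3‖/‖e_2‖) = ln(3.3966e-03/5.1330e-03)/ln(5.1330e-03/7.1723e-03) = ln(0.661718)/ln(0.71567) ≈ 1.2343.
Then ‖e_5‖ ≈ ‖e_4‖·(‖e_4‖/‖e_3‖)^p = 3.3966e-03·(0.661718)^1.2343 = 3.3966e-03·0.600699 ≈ 0.00204.

2.0e-3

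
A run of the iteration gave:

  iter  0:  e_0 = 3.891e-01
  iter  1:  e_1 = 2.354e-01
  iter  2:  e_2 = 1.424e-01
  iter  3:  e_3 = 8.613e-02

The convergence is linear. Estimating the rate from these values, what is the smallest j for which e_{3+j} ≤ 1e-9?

37

Rate ρ ≈ e_3/e_2 = 8.613e-02/1.424e-01 = 0.6048.
After j more steps, e_{3+j} ≈ 8.613e-02·ρ^j; need ρ^j ≤ 1e-9/8.613e-02 = 1.16104e-08.
j ≥ ln(1.16104e-08)/ln(0.6048) = -18.2714/-0.50286 = 36.335.
So 37 more iterations are needed.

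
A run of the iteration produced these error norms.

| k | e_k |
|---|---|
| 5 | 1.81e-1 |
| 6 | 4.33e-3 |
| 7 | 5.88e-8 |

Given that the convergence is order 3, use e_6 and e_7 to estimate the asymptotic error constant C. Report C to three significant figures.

0.724

C ≈ e_7 / e_6^3
  = 5.88e-8 / (4.33e-3)^3
  = 5.88e-8 / 8.11827e-08 ≈ 0.72429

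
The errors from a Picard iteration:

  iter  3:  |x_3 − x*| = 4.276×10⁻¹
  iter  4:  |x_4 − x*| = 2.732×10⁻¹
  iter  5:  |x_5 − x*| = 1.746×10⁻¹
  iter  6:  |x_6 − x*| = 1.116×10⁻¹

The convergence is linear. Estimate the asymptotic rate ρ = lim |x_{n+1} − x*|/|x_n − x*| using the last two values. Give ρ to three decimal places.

ρ ≈ |x_6 − x*|/|x_5 − x*| = 1.116×10⁻¹/1.746×10⁻¹ = 0.63918

0.639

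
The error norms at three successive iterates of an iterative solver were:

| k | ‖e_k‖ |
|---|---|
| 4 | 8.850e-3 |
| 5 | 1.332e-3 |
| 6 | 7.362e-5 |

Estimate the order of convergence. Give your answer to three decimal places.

p ≈ ln(‖e_6‖/‖e_5‖) / ln(‖e_5‖/‖e_4‖)
  = ln(7.362e-5/1.332e-3) / ln(1.332e-3/8.850e-3)
  = ln(0.0552703) / ln(0.150508)
  = -2.895520 / -1.893739 ≈ 1.528996

1.529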